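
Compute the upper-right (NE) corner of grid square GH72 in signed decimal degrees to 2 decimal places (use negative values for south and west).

-17.00, -44.00

Field G=6, H=7: +6·20° lon, +7·10° lat → SW at lon -60°, lat -20°.
Square 7, 2: +7·2° lon, +2·1° lat → SW at lon -46°, lat -18°.
Cell spans 2° lon × 1° lat. NE corner is SW corner plus one full cell.
latitude -17.00, longitude -44.00.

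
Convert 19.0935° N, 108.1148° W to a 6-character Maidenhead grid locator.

DK59wc

Add 180° to longitude and 90° to latitude: 71.8852, 109.0935.
Field: 71.8852/20 → 3 → D, 109.0935/10 → 10 → K; chars DK.
Square: 11.8852/2 → 5, 9.0935/1 → 9; chars 59.
Subsquare: 1.8852/0.0833333 → 22 → w, 0.0935/0.0416667 → 2 → c; chars wc.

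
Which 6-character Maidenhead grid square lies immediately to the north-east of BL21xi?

BL31aj

Longitude subsquare x = 23; +1 → 24, wraps to 0 = a, carry into square.
Longitude square 2; +1 → 3.
Latitude subsquare i = 8; +1 → 9 = j.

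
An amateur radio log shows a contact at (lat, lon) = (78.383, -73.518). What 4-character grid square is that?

FQ38

Add 180° to longitude and 90° to latitude: 106.48, 168.38.
Field: lon ⌊106.48/20⌋ = 5 → F; lat ⌊168.38/10⌋ = 16 → Q.
Square: lon ⌊6.48/2⌋ = 3; lat ⌊8.38/1⌋ = 8.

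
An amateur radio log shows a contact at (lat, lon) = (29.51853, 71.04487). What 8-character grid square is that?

Offset from 180°W / 90°S: lon 251.04487°, lat 119.51853°.
Field: 251.04487/20 → 12 → M, 119.51853/10 → 11 → L; chars ML.
Square: 11.04487/2 → 5, 9.51853/1 → 9; chars 59.
Subsquare: 1.04487/0.0833333 → 12 → m, 0.51853/0.0416667 → 12 → m; chars mm.
Extended square: 0.04487/0.00833333 → 5, 0.01853/0.00416667 → 4; chars 54.

ML59mm54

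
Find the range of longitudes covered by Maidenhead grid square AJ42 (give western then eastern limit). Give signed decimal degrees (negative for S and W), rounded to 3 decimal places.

-172.000, -170.000

Field A=0, J=9: +0·20° lon, +9·10° lat → SW at lon -180°, lat 0°.
Square 4, 2: +4·2° lon, +2·1° lat → SW at lon -172°, lat 2°.
Cell spans 2° lon × 1° lat.
west -172.000, east -170.000.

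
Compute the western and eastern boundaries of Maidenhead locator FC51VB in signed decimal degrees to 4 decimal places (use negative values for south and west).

-68.2500, -68.1667

Field F=5, C=2: +5·20° lon, +2·10° lat → SW at lon -80°, lat -70°.
Square 5, 1: +5·2° lon, +1·1° lat → SW at lon -70°, lat -69°.
Subsquare v=21, b=1: +21·0.0833333° lon, +1·0.0416667° lat → SW at lon -68.25°, lat -68.9583°.
Cell spans 0.0833333° lon × 0.0416667° lat.
west -68.2500, east -68.1667.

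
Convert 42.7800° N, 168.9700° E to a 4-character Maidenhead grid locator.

Offset from 180°W / 90°S: lon 348.97°, lat 132.78°.
Field: lon ⌊348.97/20⌋ = 17 → R; lat ⌊132.78/10⌋ = 13 → N.
Square: lon ⌊8.97/2⌋ = 4; lat ⌊2.78/1⌋ = 2.

RN42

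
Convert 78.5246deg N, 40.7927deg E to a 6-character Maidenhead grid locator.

LQ08jm

Shift to the Maidenhead origin (180°W, 90°S): lon 220.7927, lat 168.5246.
Field: lon ⌊220.7927/20⌋ = 11 → L; lat ⌊168.5246/10⌋ = 16 → Q.
Square: lon ⌊0.7927/2⌋ = 0; lat ⌊8.5246/1⌋ = 8.
Subsquare: lon ⌊0.7927/0.0833333⌋ = 9 → j; lat ⌊0.5246/0.0416667⌋ = 12 → m.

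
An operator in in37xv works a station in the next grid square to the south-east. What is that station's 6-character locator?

IN47au

Longitude subsquare x = 23; +1 → 24, wraps to 0 = a, carry into square.
Longitude square 3; +1 → 4.
Latitude subsquare v = 21; −1 → 20 = u.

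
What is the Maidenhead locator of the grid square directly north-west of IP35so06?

Longitude extended square 0; −1 → -1, wraps to 9, carry into subsquare.
Longitude subsquare s = 18; −1 → 17 = r.
Latitude extended square 6; +1 → 7.

IP35ro97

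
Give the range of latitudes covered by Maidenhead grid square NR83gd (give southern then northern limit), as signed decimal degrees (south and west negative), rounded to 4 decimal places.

83.1250, 83.1667

Field N=13, R=17: +13·20° lon, +17·10° lat → SW at lon 80°, lat 80°.
Square 8, 3: +8·2° lon, +3·1° lat → SW at lon 96°, lat 83°.
Subsquare g=6, d=3: +6·0.0833333° lon, +3·0.0416667° lat → SW at lon 96.5°, lat 83.125°.
Cell spans 0.0833333° lon × 0.0416667° lat.
south 83.1250, north 83.1667.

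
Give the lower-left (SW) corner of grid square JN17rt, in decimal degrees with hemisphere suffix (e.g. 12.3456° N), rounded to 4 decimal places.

Field J=9, N=13: +9·20° lon, +13·10° lat → SW at lon 0°, lat 40°.
Square 1, 7: +1·2° lon, +7·1° lat → SW at lon 2°, lat 47°.
Subsquare r=17, t=19: +17·0.0833333° lon, +19·0.0416667° lat → SW at lon 3.41667°, lat 47.7917°.
latitude 47.7917° N, longitude 3.4167° E.

47.7917° N, 3.4167° E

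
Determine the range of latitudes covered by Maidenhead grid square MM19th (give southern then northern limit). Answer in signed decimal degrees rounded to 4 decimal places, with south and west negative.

39.2917, 39.3333

Field M=12, M=12: +12·20° lon, +12·10° lat → SW at lon 60°, lat 30°.
Square 1, 9: +1·2° lon, +9·1° lat → SW at lon 62°, lat 39°.
Subsquare t=19, h=7: +19·0.0833333° lon, +7·0.0416667° lat → SW at lon 63.5833°, lat 39.2917°.
Cell spans 0.0833333° lon × 0.0416667° lat.
south 39.2917, north 39.3333.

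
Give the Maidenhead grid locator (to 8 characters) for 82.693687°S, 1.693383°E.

JA07uh33

Shift to the Maidenhead origin (180°W, 90°S): lon 181.69338, lat 7.30631.
Field: lon ⌊181.69338/20⌋ = 9 → J; lat ⌊7.30631/10⌋ = 0 → A.
Square: lon ⌊1.69338/2⌋ = 0; lat ⌊7.30631/1⌋ = 7.
Subsquare: lon ⌊1.69338/0.0833333⌋ = 20 → u; lat ⌊0.30631/0.0416667⌋ = 7 → h.
Extended square: lon ⌊0.02672/0.00833333⌋ = 3; lat ⌊0.01465/0.00416667⌋ = 3.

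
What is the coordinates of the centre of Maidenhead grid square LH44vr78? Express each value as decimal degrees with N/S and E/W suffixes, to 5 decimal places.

Field L=11, H=7: +11·20° lon, +7·10° lat → SW at lon 40°, lat -20°.
Square 4, 4: +4·2° lon, +4·1° lat → SW at lon 48°, lat -16°.
Subsquare v=21, r=17: +21·0.0833333° lon, +17·0.0416667° lat → SW at lon 49.75°, lat -15.2917°.
Extended square 7, 8: +7·0.00833333° lon, +8·0.00416667° lat → SW at lon 49.8083°, lat -15.2583°.
Cell spans 0.00833333° lon × 0.00416667° lat. Centre is SW corner plus half of each.
latitude 15.25625° S, longitude 49.81250° E.

15.25625° S, 49.81250° E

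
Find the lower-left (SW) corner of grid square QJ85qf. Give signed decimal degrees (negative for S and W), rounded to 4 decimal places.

5.2083, 157.3333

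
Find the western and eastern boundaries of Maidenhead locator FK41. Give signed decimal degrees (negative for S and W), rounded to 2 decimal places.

-72.00, -70.00

Field F=5, K=10: +5·20° lon, +10·10° lat → SW at lon -80°, lat 10°.
Square 4, 1: +4·2° lon, +1·1° lat → SW at lon -72°, lat 11°.
Cell spans 2° lon × 1° lat.
west -72.00, east -70.00.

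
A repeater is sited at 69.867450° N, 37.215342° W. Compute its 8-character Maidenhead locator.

HP19ju48

Offset from 180°W / 90°S: lon 142.78466°, lat 159.86745°.
Field: 142.78466/20 → 7 → H, 159.86745/10 → 15 → P; chars HP.
Square: 2.78466/2 → 1, 9.86745/1 → 9; chars 19.
Subsquare: 0.78466/0.0833333 → 9 → j, 0.86745/0.0416667 → 20 → u; chars ju.
Extended square: 0.03466/0.00833333 → 4, 0.03412/0.00416667 → 8; chars 48.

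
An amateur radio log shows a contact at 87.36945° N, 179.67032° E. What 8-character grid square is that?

RR97ui08

Add 180° to longitude and 90° to latitude: 359.67032, 177.36945.
Field (20°×10°, letters A–R): 359.67032/20 → 17 → R, 177.36945/10 → 17 → R; chars RR.
Square (2°×1°, digits 0–9): 19.67032/2 → 9, 7.36945/1 → 7; chars 97.
Subsquare (5′×2.5′, letters a–x): 1.67032/0.0833333 → 20 → u, 0.36945/0.0416667 → 8 → i; chars ui.
Extended square (30″×15″, digits 0–9): 0.00365/0.00833333 → 0, 0.03612/0.00416667 → 8; chars 08.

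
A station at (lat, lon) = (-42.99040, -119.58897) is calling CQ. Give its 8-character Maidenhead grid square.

DE07ea92

Add 180° to longitude and 90° to latitude: 60.41103, 47.00960.
Field: lon ⌊60.41103/20⌋ = 3 → D; lat ⌊47.00960/10⌋ = 4 → E.
Square: lon ⌊0.41103/2⌋ = 0; lat ⌊7.00960/1⌋ = 7.
Subsquare: lon ⌊0.41103/0.0833333⌋ = 4 → e; lat ⌊0.00960/0.0416667⌋ = 0 → a.
Extended square: lon ⌊0.07770/0.00833333⌋ = 9; lat ⌊0.00960/0.00416667⌋ = 2.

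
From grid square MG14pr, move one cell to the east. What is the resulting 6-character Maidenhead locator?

MG14qr

Longitude subsquare p = 15; +1 → 16 = q.
The latitude characters are unchanged.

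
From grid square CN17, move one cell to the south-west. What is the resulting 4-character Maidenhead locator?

CN06

Longitude square 1; −1 → 0.
Latitude square 7; −1 → 6.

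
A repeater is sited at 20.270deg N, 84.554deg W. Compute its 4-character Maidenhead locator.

EL70

Shift to the Maidenhead origin (180°W, 90°S): lon 95.45, lat 110.27.
Field: lon ⌊95.45/20⌋ = 4 → E; lat ⌊110.27/10⌋ = 11 → L.
Square: lon ⌊15.45/2⌋ = 7; lat ⌊0.27/1⌋ = 0.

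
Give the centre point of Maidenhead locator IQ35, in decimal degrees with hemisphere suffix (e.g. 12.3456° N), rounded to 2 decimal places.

Field I=8, Q=16: +8·20° lon, +16·10° lat → SW at lon -20°, lat 70°.
Square 3, 5: +3·2° lon, +5·1° lat → SW at lon -14°, lat 75°.
Cell spans 2° lon × 1° lat. Centre is SW corner plus half of each.
latitude 75.50° N, longitude 13.00° W.

75.50° N, 13.00° W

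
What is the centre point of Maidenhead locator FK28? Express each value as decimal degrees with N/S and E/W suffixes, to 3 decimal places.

18.500° N, 75.000° W

Field F=5, K=10: +5·20° lon, +10·10° lat → SW at lon -80°, lat 10°.
Square 2, 8: +2·2° lon, +8·1° lat → SW at lon -76°, lat 18°.
Cell spans 2° lon × 1° lat. Centre is SW corner plus half of each.
latitude 18.500° N, longitude 75.000° W.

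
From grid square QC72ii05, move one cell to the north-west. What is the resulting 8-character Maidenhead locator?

QC72hi96

Longitude extended square 0; −1 → -1, wraps to 9, carry into subsquare.
Longitude subsquare i = 8; −1 → 7 = h.
Latitude extended square 5; +1 → 6.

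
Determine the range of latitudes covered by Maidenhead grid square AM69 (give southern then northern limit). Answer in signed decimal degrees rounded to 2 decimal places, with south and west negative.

39.00, 40.00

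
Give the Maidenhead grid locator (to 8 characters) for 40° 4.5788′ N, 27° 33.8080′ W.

Add 180° to longitude and 90° to latitude: 152.43653, 130.07631.
Field: 152.43653/20 → 7 → H, 130.07631/10 → 13 → N; chars HN.
Square: 12.43653/2 → 6, 0.07631/1 → 0; chars 60.
Subsquare: 0.43653/0.0833333 → 5 → f, 0.07631/0.0416667 → 1 → b; chars fb.
Extended square: 0.01987/0.00833333 → 2, 0.03465/0.00416667 → 8; chars 28.

HN60fb28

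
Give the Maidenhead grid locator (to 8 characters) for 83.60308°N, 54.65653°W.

GR23qo14

Offset from 180°W / 90°S: lon 125.34347°, lat 173.60308°.
Field: 125.34347/20 → 6 → G, 173.60308/10 → 17 → R; chars GR.
Square: 5.34347/2 → 2, 3.60308/1 → 3; chars 23.
Subsquare: 1.34347/0.0833333 → 16 → q, 0.60308/0.0416667 → 14 → o; chars qo.
Extended square: 0.01014/0.00833333 → 1, 0.01975/0.00416667 → 4; chars 14.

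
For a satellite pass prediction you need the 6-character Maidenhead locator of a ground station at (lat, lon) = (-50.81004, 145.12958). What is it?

QD29ne

Shift to the Maidenhead origin (180°W, 90°S): lon 325.1296, lat 39.1900.
Field: 325.1296/20 → 16 → Q, 39.1900/10 → 3 → D; chars QD.
Square: 5.1296/2 → 2, 9.1900/1 → 9; chars 29.
Subsquare: 1.1296/0.0833333 → 13 → n, 0.1900/0.0416667 → 4 → e; chars ne.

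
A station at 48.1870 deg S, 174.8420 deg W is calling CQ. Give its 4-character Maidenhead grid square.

Offset from 180°W / 90°S: lon 5.16°, lat 41.81°.
Field (20°×10°, letters A–R): lon ⌊5.16/20⌋ = 0 → A; lat ⌊41.81/10⌋ = 4 → E.
Square (2°×1°, digits 0–9): lon ⌊5.16/2⌋ = 2; lat ⌊1.81/1⌋ = 1.

AE21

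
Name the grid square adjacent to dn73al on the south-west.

DN63xk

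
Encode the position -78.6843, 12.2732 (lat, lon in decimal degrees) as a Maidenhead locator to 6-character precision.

JB61dh

Shift to the Maidenhead origin (180°W, 90°S): lon 192.2732, lat 11.3157.
Field: lon ⌊192.2732/20⌋ = 9 → J; lat ⌊11.3157/10⌋ = 1 → B.
Square: lon ⌊12.2732/2⌋ = 6; lat ⌊1.3157/1⌋ = 1.
Subsquare: lon ⌊0.2732/0.0833333⌋ = 3 → d; lat ⌊0.3157/0.0416667⌋ = 7 → h.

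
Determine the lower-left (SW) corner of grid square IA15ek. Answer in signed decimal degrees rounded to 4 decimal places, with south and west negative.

-84.5833, -17.6667

Field I=8, A=0: +8·20° lon, +0·10° lat → SW at lon -20°, lat -90°.
Square 1, 5: +1·2° lon, +5·1° lat → SW at lon -18°, lat -85°.
Subsquare e=4, k=10: +4·0.0833333° lon, +10·0.0416667° lat → SW at lon -17.6667°, lat -84.5833°.
latitude -84.5833, longitude -17.6667.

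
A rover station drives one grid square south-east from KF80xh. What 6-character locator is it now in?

Longitude subsquare x = 23; +1 → 24, wraps to 0 = a, carry into square.
Longitude square 8; +1 → 9.
Latitude subsquare h = 7; −1 → 6 = g.

KF90ag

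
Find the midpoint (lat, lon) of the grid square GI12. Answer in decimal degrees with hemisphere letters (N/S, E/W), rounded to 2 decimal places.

7.50° S, 57.00° W

Field G=6, I=8: +6·20° lon, +8·10° lat → SW at lon -60°, lat -10°.
Square 1, 2: +1·2° lon, +2·1° lat → SW at lon -58°, lat -8°.
Cell spans 2° lon × 1° lat. Centre is SW corner plus half of each.
latitude 7.50° S, longitude 57.00° W.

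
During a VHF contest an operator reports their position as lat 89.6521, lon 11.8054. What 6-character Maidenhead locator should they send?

JR59vp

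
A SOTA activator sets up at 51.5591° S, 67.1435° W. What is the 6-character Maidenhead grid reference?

FD68kk

Shift to the Maidenhead origin (180°W, 90°S): lon 112.8565, lat 38.4409.
Field: lon ⌊112.8565/20⌋ = 5 → F; lat ⌊38.4409/10⌋ = 3 → D.
Square: lon ⌊12.8565/2⌋ = 6; lat ⌊8.4409/1⌋ = 8.
Subsquare: lon ⌊0.8565/0.0833333⌋ = 10 → k; lat ⌊0.4409/0.0416667⌋ = 10 → k.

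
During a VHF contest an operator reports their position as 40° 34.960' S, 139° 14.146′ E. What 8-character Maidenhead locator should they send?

Shift to the Maidenhead origin (180°W, 90°S): lon 319.23577, lat 49.41733.
Field (20°×10°, letters A–R): lon ⌊319.23577/20⌋ = 15 → P; lat ⌊49.41733/10⌋ = 4 → E.
Square (2°×1°, digits 0–9): lon ⌊19.23577/2⌋ = 9; lat ⌊9.41733/1⌋ = 9.
Subsquare (5′×2.5′, letters a–x): lon ⌊1.23577/0.0833333⌋ = 14 → o; lat ⌊0.41733/0.0416667⌋ = 10 → k.
Extended square (30″×15″, digits 0–9): lon ⌊0.06910/0.00833333⌋ = 8; lat ⌊0.00067/0.00416667⌋ = 0.

PE99ok80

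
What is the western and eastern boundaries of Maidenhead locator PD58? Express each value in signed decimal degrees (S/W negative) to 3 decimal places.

Field P=15, D=3: +15·20° lon, +3·10° lat → SW at lon 120°, lat -60°.
Square 5, 8: +5·2° lon, +8·1° lat → SW at lon 130°, lat -52°.
Cell spans 2° lon × 1° lat.
west 130.000, east 132.000.

130.000, 132.000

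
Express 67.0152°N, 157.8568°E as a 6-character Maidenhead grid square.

Shift to the Maidenhead origin (180°W, 90°S): lon 337.8568, lat 157.0152.
Field: 337.8568/20 → 16 → Q, 157.0152/10 → 15 → P; chars QP.
Square: 17.8568/2 → 8, 7.0152/1 → 7; chars 87.
Subsquare: 1.8568/0.0833333 → 22 → w, 0.0152/0.0416667 → 0 → a; chars wa.

QP87wa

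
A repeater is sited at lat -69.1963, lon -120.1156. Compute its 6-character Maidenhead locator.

CC90wt

Add 180° to longitude and 90° to latitude: 59.8844, 20.8037.
Field: 59.8844/20 → 2 → C, 20.8037/10 → 2 → C; chars CC.
Square: 19.8844/2 → 9, 0.8037/1 → 0; chars 90.
Subsquare: 1.8844/0.0833333 → 22 → w, 0.8037/0.0416667 → 19 → t; chars wt.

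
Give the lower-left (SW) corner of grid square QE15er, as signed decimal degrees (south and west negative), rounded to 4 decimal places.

-44.2917, 142.3333

Field Q=16, E=4: +16·20° lon, +4·10° lat → SW at lon 140°, lat -50°.
Square 1, 5: +1·2° lon, +5·1° lat → SW at lon 142°, lat -45°.
Subsquare e=4, r=17: +4·0.0833333° lon, +17·0.0416667° lat → SW at lon 142.333°, lat -44.2917°.
latitude -44.2917, longitude 142.3333.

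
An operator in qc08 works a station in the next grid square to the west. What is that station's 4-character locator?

PC98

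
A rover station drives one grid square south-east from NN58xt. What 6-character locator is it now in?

Longitude subsquare x = 23; +1 → 24, wraps to 0 = a, carry into square.
Longitude square 5; +1 → 6.
Latitude subsquare t = 19; −1 → 18 = s.

NN68as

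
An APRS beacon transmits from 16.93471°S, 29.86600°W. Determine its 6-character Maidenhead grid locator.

HH53bb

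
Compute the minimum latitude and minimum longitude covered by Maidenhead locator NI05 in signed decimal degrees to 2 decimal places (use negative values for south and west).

Field N=13, I=8: +13·20° lon, +8·10° lat → SW at lon 80°, lat -10°.
Square 0, 5: +0·2° lon, +5·1° lat → SW at lon 80°, lat -5°.
latitude -5.00, longitude 80.00.

-5.00, 80.00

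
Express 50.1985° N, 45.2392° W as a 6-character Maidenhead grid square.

GO70je

Shift to the Maidenhead origin (180°W, 90°S): lon 134.7608, lat 140.1985.
Field (20°×10°, letters A–R): lon ⌊134.7608/20⌋ = 6 → G; lat ⌊140.1985/10⌋ = 14 → O.
Square (2°×1°, digits 0–9): lon ⌊14.7608/2⌋ = 7; lat ⌊0.1985/1⌋ = 0.
Subsquare (5′×2.5′, letters a–x): lon ⌊0.7608/0.0833333⌋ = 9 → j; lat ⌊0.1985/0.0416667⌋ = 4 → e.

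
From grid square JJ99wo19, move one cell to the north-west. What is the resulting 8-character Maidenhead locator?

JJ99wp00

Longitude extended square 1; −1 → 0.
Latitude extended square 9; +1 → 10, wraps to 0, carry into subsquare.
Latitude subsquare o = 14; +1 → 15 = p.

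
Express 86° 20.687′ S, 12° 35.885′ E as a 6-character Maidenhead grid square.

JA63hp

Offset from 180°W / 90°S: lon 192.5981°, lat 3.6552°.
Field: lon ⌊192.5981/20⌋ = 9 → J; lat ⌊3.6552/10⌋ = 0 → A.
Square: lon ⌊12.5981/2⌋ = 6; lat ⌊3.6552/1⌋ = 3.
Subsquare: lon ⌊0.5981/0.0833333⌋ = 7 → h; lat ⌊0.6552/0.0416667⌋ = 15 → p.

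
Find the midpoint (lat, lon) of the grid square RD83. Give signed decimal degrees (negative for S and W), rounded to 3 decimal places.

Field R=17, D=3: +17·20° lon, +3·10° lat → SW at lon 160°, lat -60°.
Square 8, 3: +8·2° lon, +3·1° lat → SW at lon 176°, lat -57°.
Cell spans 2° lon × 1° lat. Centre is SW corner plus half of each.
latitude -56.500, longitude 177.000.

-56.500, 177.000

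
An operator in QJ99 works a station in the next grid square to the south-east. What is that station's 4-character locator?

Longitude square 9; +1 → 10, wraps to 0, carry into field.
Longitude field Q = 16; +1 → 17 = R.
Latitude square 9; −1 → 8.

RJ08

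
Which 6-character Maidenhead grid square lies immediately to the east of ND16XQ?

Longitude subsquare x = 23; +1 → 24, wraps to 0 = a, carry into square.
Longitude square 1; +1 → 2.
The latitude characters are unchanged.

ND26aq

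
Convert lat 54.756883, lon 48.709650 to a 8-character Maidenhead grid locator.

LO44is51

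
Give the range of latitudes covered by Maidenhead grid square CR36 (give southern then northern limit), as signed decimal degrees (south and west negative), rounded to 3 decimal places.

86.000, 87.000

Field C=2, R=17: +2·20° lon, +17·10° lat → SW at lon -140°, lat 80°.
Square 3, 6: +3·2° lon, +6·1° lat → SW at lon -134°, lat 86°.
Cell spans 2° lon × 1° lat.
south 86.000, north 87.000.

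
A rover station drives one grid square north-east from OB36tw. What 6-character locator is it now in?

OB36ux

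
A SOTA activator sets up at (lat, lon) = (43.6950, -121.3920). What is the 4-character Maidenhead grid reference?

CN93

Offset from 180°W / 90°S: lon 58.61°, lat 133.69°.
Field (20°×10°, letters A–R): lon ⌊58.61/20⌋ = 2 → C; lat ⌊133.69/10⌋ = 13 → N.
Square (2°×1°, digits 0–9): lon ⌊18.61/2⌋ = 9; lat ⌊3.69/1⌋ = 3.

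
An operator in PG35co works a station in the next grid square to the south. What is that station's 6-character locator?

Latitude subsquare o = 14; −1 → 13 = n.
The longitude characters are unchanged.

PG35cn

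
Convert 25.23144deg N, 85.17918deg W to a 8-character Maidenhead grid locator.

Offset from 180°W / 90°S: lon 94.82082°, lat 115.23144°.
Field (20°×10°, letters A–R): lon ⌊94.82082/20⌋ = 4 → E; lat ⌊115.23144/10⌋ = 11 → L.
Square (2°×1°, digits 0–9): lon ⌊14.82082/2⌋ = 7; lat ⌊5.23144/1⌋ = 5.
Subsquare (5′×2.5′, letters a–x): lon ⌊0.82082/0.0833333⌋ = 9 → j; lat ⌊0.23144/0.0416667⌋ = 5 → f.
Extended square (30″×15″, digits 0–9): lon ⌊0.07082/0.00833333⌋ = 8; lat ⌊0.02311/0.00416667⌋ = 5.

EL75jf85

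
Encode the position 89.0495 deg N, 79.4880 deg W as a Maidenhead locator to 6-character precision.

Shift to the Maidenhead origin (180°W, 90°S): lon 100.5120, lat 179.0495.
Field: lon ⌊100.5120/20⌋ = 5 → F; lat ⌊179.0495/10⌋ = 17 → R.
Square: lon ⌊0.5120/2⌋ = 0; lat ⌊9.0495/1⌋ = 9.
Subsquare: lon ⌊0.5120/0.0833333⌋ = 6 → g; lat ⌊0.0495/0.0416667⌋ = 1 → b.

FR09gb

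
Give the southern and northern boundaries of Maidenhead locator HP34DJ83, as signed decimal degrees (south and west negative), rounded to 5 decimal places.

Field H=7, P=15: +7·20° lon, +15·10° lat → SW at lon -40°, lat 60°.
Square 3, 4: +3·2° lon, +4·1° lat → SW at lon -34°, lat 64°.
Subsquare d=3, j=9: +3·0.0833333° lon, +9·0.0416667° lat → SW at lon -33.75°, lat 64.375°.
Extended square 8, 3: +8·0.00833333° lon, +3·0.00416667° lat → SW at lon -33.6833°, lat 64.3875°.
Cell spans 0.00833333° lon × 0.00416667° lat.
south 64.38750, north 64.39167.

64.38750, 64.39167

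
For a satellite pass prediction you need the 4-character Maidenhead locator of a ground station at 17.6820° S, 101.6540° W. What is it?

DH92

Offset from 180°W / 90°S: lon 78.35°, lat 72.32°.
Field: 78.35/20 → 3 → D, 72.32/10 → 7 → H; chars DH.
Square: 18.35/2 → 9, 2.32/1 → 2; chars 92.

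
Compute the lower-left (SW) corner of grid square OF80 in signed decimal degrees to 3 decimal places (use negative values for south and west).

Field O=14, F=5: +14·20° lon, +5·10° lat → SW at lon 100°, lat -40°.
Square 8, 0: +8·2° lon, +0·1° lat → SW at lon 116°, lat -40°.
latitude -40.000, longitude 116.000.

-40.000, 116.000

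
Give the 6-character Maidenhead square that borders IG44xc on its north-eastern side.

IG54ad

Longitude subsquare x = 23; +1 → 24, wraps to 0 = a, carry into square.
Longitude square 4; +1 → 5.
Latitude subsquare c = 2; +1 → 3 = d.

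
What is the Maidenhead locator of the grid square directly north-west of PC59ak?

Longitude subsquare a = 0; −1 → -1, wraps to 23 = x, carry into square.
Longitude square 5; −1 → 4.
Latitude subsquare k = 10; +1 → 11 = l.

PC49xl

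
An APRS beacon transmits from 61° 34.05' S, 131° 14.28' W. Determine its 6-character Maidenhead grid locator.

Offset from 180°W / 90°S: lon 48.7620°, lat 28.4325°.
Field (20°×10°, letters A–R): lon ⌊48.7620/20⌋ = 2 → C; lat ⌊28.4325/10⌋ = 2 → C.
Square (2°×1°, digits 0–9): lon ⌊8.7620/2⌋ = 4; lat ⌊8.4325/1⌋ = 8.
Subsquare (5′×2.5′, letters a–x): lon ⌊0.7620/0.0833333⌋ = 9 → j; lat ⌊0.4325/0.0416667⌋ = 10 → k.

CC48jk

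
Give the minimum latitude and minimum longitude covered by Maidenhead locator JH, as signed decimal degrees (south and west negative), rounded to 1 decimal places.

Field J=9, H=7: +9·20° lon, +7·10° lat → SW at lon 0°, lat -20°.
latitude -20.0, longitude 0.0.

-20.0, 0.0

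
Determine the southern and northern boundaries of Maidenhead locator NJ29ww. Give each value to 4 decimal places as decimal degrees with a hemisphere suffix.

9.9167° N, 9.9583° N

Field N=13, J=9: +13·20° lon, +9·10° lat → SW at lon 80°, lat 0°.
Square 2, 9: +2·2° lon, +9·1° lat → SW at lon 84°, lat 9°.
Subsquare w=22, w=22: +22·0.0833333° lon, +22·0.0416667° lat → SW at lon 85.8333°, lat 9.91667°.
Cell spans 0.0833333° lon × 0.0416667° lat.
south 9.9167° N, north 9.9583° N.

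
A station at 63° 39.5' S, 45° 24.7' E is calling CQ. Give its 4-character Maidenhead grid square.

Shift to the Maidenhead origin (180°W, 90°S): lon 225.41, lat 26.34.
Field (20°×10°, letters A–R): lon ⌊225.41/20⌋ = 11 → L; lat ⌊26.34/10⌋ = 2 → C.
Square (2°×1°, digits 0–9): lon ⌊5.41/2⌋ = 2; lat ⌊6.34/1⌋ = 6.

LC26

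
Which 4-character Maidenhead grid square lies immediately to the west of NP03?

MP93

Longitude square 0; −1 → -1, wraps to 9, carry into field.
Longitude field N = 13; −1 → 12 = M.
The latitude characters are unchanged.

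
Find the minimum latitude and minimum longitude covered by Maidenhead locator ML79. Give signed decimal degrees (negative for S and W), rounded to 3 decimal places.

29.000, 74.000

Field M=12, L=11: +12·20° lon, +11·10° lat → SW at lon 60°, lat 20°.
Square 7, 9: +7·2° lon, +9·1° lat → SW at lon 74°, lat 29°.
latitude 29.000, longitude 74.000.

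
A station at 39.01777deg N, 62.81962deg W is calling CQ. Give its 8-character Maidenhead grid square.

Shift to the Maidenhead origin (180°W, 90°S): lon 117.18038, lat 129.01777.
Field: 117.18038/20 → 5 → F, 129.01777/10 → 12 → M; chars FM.
Square: 17.18038/2 → 8, 9.01777/1 → 9; chars 89.
Subsquare: 1.18038/0.0833333 → 14 → o, 0.01777/0.0416667 → 0 → a; chars oa.
Extended square: 0.01371/0.00833333 → 1, 0.01777/0.00416667 → 4; chars 14.

FM89oa14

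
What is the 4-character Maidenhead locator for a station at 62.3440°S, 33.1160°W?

HC37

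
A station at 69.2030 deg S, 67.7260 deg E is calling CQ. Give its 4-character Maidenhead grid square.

MC30

Add 180° to longitude and 90° to latitude: 247.73, 20.80.
Field: 247.73/20 → 12 → M, 20.80/10 → 2 → C; chars MC.
Square: 7.73/2 → 3, 0.80/1 → 0; chars 30.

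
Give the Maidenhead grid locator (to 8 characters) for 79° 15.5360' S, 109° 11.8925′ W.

DB50jr67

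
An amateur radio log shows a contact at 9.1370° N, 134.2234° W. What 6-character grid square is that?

Shift to the Maidenhead origin (180°W, 90°S): lon 45.7766, lat 99.1370.
Field: lon ⌊45.7766/20⌋ = 2 → C; lat ⌊99.1370/10⌋ = 9 → J.
Square: lon ⌊5.7766/2⌋ = 2; lat ⌊9.1370/1⌋ = 9.
Subsquare: lon ⌊1.7766/0.0833333⌋ = 21 → v; lat ⌊0.1370/0.0416667⌋ = 3 → d.

CJ29vd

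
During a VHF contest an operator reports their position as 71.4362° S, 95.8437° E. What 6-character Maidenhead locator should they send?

NB78wn

Offset from 180°W / 90°S: lon 275.8437°, lat 18.5638°.
Field: 275.8437/20 → 13 → N, 18.5638/10 → 1 → B; chars NB.
Square: 15.8437/2 → 7, 8.5638/1 → 8; chars 78.
Subsquare: 1.8437/0.0833333 → 22 → w, 0.5638/0.0416667 → 13 → n; chars wn.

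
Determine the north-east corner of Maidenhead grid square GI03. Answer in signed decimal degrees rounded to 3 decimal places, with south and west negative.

-6.000, -58.000

Field G=6, I=8: +6·20° lon, +8·10° lat → SW at lon -60°, lat -10°.
Square 0, 3: +0·2° lon, +3·1° lat → SW at lon -60°, lat -7°.
Cell spans 2° lon × 1° lat. NE corner is SW corner plus one full cell.
latitude -6.000, longitude -58.000.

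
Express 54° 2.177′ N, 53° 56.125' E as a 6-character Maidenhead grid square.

LO64xa

Shift to the Maidenhead origin (180°W, 90°S): lon 233.9354, lat 144.0363.
Field: 233.9354/20 → 11 → L, 144.0363/10 → 14 → O; chars LO.
Square: 13.9354/2 → 6, 4.0363/1 → 4; chars 64.
Subsquare: 1.9354/0.0833333 → 23 → x, 0.0363/0.0416667 → 0 → a; chars xa.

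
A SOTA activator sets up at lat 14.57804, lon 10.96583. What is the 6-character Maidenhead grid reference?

JK54ln

Shift to the Maidenhead origin (180°W, 90°S): lon 190.9658, lat 104.5780.
Field: 190.9658/20 → 9 → J, 104.5780/10 → 10 → K; chars JK.
Square: 10.9658/2 → 5, 4.5780/1 → 4; chars 54.
Subsquare: 0.9658/0.0833333 → 11 → l, 0.5780/0.0416667 → 13 → n; chars ln.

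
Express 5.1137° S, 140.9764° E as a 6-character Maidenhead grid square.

QI04lv

Add 180° to longitude and 90° to latitude: 320.9764, 84.8863.
Field (20°×10°, letters A–R): lon ⌊320.9764/20⌋ = 16 → Q; lat ⌊84.8863/10⌋ = 8 → I.
Square (2°×1°, digits 0–9): lon ⌊0.9764/2⌋ = 0; lat ⌊4.8863/1⌋ = 4.
Subsquare (5′×2.5′, letters a–x): lon ⌊0.9764/0.0833333⌋ = 11 → l; lat ⌊0.8863/0.0416667⌋ = 21 → v.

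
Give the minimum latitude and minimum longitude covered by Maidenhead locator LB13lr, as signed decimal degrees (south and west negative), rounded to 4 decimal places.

Field L=11, B=1: +11·20° lon, +1·10° lat → SW at lon 40°, lat -80°.
Square 1, 3: +1·2° lon, +3·1° lat → SW at lon 42°, lat -77°.
Subsquare l=11, r=17: +11·0.0833333° lon, +17·0.0416667° lat → SW at lon 42.9167°, lat -76.2917°.
latitude -76.2917, longitude 42.9167.

-76.2917, 42.9167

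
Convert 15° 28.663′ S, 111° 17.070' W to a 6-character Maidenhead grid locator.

Shift to the Maidenhead origin (180°W, 90°S): lon 68.7155, lat 74.5223.
Field: lon ⌊68.7155/20⌋ = 3 → D; lat ⌊74.5223/10⌋ = 7 → H.
Square: lon ⌊8.7155/2⌋ = 4; lat ⌊4.5223/1⌋ = 4.
Subsquare: lon ⌊0.7155/0.0833333⌋ = 8 → i; lat ⌊0.5223/0.0416667⌋ = 12 → m.

DH44im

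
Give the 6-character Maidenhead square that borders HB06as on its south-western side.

Longitude subsquare a = 0; −1 → -1, wraps to 23 = x, carry into square.
Longitude square 0; −1 → -1, wraps to 9, carry into field.
Longitude field H = 7; −1 → 6 = G.
Latitude subsquare s = 18; −1 → 17 = r.

GB96xr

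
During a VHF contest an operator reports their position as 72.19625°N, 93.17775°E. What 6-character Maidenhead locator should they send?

NQ62oe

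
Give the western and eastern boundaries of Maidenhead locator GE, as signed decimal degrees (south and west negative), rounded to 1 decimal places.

-60.0, -40.0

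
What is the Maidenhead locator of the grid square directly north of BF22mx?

BF23ma

Latitude subsquare x = 23; +1 → 24, wraps to 0 = a, carry into square.
Latitude square 2; +1 → 3.
The longitude characters are unchanged.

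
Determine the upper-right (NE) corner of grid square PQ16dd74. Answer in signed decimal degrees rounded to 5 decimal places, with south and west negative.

Field P=15, Q=16: +15·20° lon, +16·10° lat → SW at lon 120°, lat 70°.
Square 1, 6: +1·2° lon, +6·1° lat → SW at lon 122°, lat 76°.
Subsquare d=3, d=3: +3·0.0833333° lon, +3·0.0416667° lat → SW at lon 122.25°, lat 76.125°.
Extended square 7, 4: +7·0.00833333° lon, +4·0.00416667° lat → SW at lon 122.308°, lat 76.1417°.
Cell spans 0.00833333° lon × 0.00416667° lat. NE corner is SW corner plus one full cell.
latitude 76.14583, longitude 122.31667.

76.14583, 122.31667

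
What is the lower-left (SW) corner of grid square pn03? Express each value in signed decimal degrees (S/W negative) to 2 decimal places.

Field P=15, N=13: +15·20° lon, +13·10° lat → SW at lon 120°, lat 40°.
Square 0, 3: +0·2° lon, +3·1° lat → SW at lon 120°, lat 43°.
latitude 43.00, longitude 120.00.

43.00, 120.00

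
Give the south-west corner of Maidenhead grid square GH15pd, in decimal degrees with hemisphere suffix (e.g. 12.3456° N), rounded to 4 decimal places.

Field G=6, H=7: +6·20° lon, +7·10° lat → SW at lon -60°, lat -20°.
Square 1, 5: +1·2° lon, +5·1° lat → SW at lon -58°, lat -15°.
Subsquare p=15, d=3: +15·0.0833333° lon, +3·0.0416667° lat → SW at lon -56.75°, lat -14.875°.
latitude 14.8750° S, longitude 56.7500° W.

14.8750° S, 56.7500° W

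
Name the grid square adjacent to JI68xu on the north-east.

JI78av

Longitude subsquare x = 23; +1 → 24, wraps to 0 = a, carry into square.
Longitude square 6; +1 → 7.
Latitude subsquare u = 20; +1 → 21 = v.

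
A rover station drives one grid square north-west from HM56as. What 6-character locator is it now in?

HM46xt

Longitude subsquare a = 0; −1 → -1, wraps to 23 = x, carry into square.
Longitude square 5; −1 → 4.
Latitude subsquare s = 18; +1 → 19 = t.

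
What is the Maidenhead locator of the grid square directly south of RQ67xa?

Latitude subsquare a = 0; −1 → -1, wraps to 23 = x, carry into square.
Latitude square 7; −1 → 6.
The longitude characters are unchanged.

RQ66xx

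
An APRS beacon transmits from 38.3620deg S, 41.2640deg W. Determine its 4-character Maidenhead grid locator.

GF91

Add 180° to longitude and 90° to latitude: 138.74, 51.64.
Field (20°×10°, letters A–R): lon ⌊138.74/20⌋ = 6 → G; lat ⌊51.64/10⌋ = 5 → F.
Square (2°×1°, digits 0–9): lon ⌊18.74/2⌋ = 9; lat ⌊1.64/1⌋ = 1.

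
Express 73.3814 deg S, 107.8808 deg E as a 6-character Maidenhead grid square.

Offset from 180°W / 90°S: lon 287.8808°, lat 16.6186°.
Field: 287.8808/20 → 14 → O, 16.6186/10 → 1 → B; chars OB.
Square: 7.8808/2 → 3, 6.6186/1 → 6; chars 36.
Subsquare: 1.8808/0.0833333 → 22 → w, 0.6186/0.0416667 → 14 → o; chars wo.

OB36wo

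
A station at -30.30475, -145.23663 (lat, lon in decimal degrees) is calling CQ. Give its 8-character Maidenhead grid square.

BF79jq16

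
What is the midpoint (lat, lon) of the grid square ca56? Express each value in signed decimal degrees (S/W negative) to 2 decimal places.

-83.50, -129.00

Field C=2, A=0: +2·20° lon, +0·10° lat → SW at lon -140°, lat -90°.
Square 5, 6: +5·2° lon, +6·1° lat → SW at lon -130°, lat -84°.
Cell spans 2° lon × 1° lat. Centre is SW corner plus half of each.
latitude -83.50, longitude -129.00.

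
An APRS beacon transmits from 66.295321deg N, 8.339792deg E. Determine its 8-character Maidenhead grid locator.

JP46eh00

Add 180° to longitude and 90° to latitude: 188.33979, 156.29532.
Field: 188.33979/20 → 9 → J, 156.29532/10 → 15 → P; chars JP.
Square: 8.33979/2 → 4, 6.29532/1 → 6; chars 46.
Subsquare: 0.33979/0.0833333 → 4 → e, 0.29532/0.0416667 → 7 → h; chars eh.
Extended square: 0.00646/0.00833333 → 0, 0.00365/0.00416667 → 0; chars 00.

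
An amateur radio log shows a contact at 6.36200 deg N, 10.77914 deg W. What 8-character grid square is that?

IJ46oi66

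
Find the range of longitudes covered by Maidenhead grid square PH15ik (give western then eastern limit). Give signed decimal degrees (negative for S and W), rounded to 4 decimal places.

Field P=15, H=7: +15·20° lon, +7·10° lat → SW at lon 120°, lat -20°.
Square 1, 5: +1·2° lon, +5·1° lat → SW at lon 122°, lat -15°.
Subsquare i=8, k=10: +8·0.0833333° lon, +10·0.0416667° lat → SW at lon 122.667°, lat -14.5833°.
Cell spans 0.0833333° lon × 0.0416667° lat.
west 122.6667, east 122.7500.

122.6667, 122.7500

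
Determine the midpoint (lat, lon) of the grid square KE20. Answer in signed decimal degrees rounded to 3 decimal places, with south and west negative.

Field K=10, E=4: +10·20° lon, +4·10° lat → SW at lon 20°, lat -50°.
Square 2, 0: +2·2° lon, +0·1° lat → SW at lon 24°, lat -50°.
Cell spans 2° lon × 1° lat. Centre is SW corner plus half of each.
latitude -49.500, longitude 25.000.

-49.500, 25.000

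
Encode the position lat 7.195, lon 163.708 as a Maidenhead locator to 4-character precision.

RJ17

Offset from 180°W / 90°S: lon 343.71°, lat 97.19°.
Field: lon ⌊343.71/20⌋ = 17 → R; lat ⌊97.19/10⌋ = 9 → J.
Square: lon ⌊3.71/2⌋ = 1; lat ⌊7.19/1⌋ = 7.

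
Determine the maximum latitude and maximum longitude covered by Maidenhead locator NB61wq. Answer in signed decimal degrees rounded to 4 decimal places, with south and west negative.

-78.2917, 93.9167

Field N=13, B=1: +13·20° lon, +1·10° lat → SW at lon 80°, lat -80°.
Square 6, 1: +6·2° lon, +1·1° lat → SW at lon 92°, lat -79°.
Subsquare w=22, q=16: +22·0.0833333° lon, +16·0.0416667° lat → SW at lon 93.8333°, lat -78.3333°.
Cell spans 0.0833333° lon × 0.0416667° lat. NE corner is SW corner plus one full cell.
latitude -78.2917, longitude 93.9167.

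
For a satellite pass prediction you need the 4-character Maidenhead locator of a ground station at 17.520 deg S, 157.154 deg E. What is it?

Shift to the Maidenhead origin (180°W, 90°S): lon 337.15, lat 72.48.
Field: lon ⌊337.15/20⌋ = 16 → Q; lat ⌊72.48/10⌋ = 7 → H.
Square: lon ⌊17.15/2⌋ = 8; lat ⌊2.48/1⌋ = 2.

QH82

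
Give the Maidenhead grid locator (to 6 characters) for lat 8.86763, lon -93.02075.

EJ38lu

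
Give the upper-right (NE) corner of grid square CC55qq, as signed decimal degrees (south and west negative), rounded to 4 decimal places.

Field C=2, C=2: +2·20° lon, +2·10° lat → SW at lon -140°, lat -70°.
Square 5, 5: +5·2° lon, +5·1° lat → SW at lon -130°, lat -65°.
Subsquare q=16, q=16: +16·0.0833333° lon, +16·0.0416667° lat → SW at lon -128.667°, lat -64.3333°.
Cell spans 0.0833333° lon × 0.0416667° lat. NE corner is SW corner plus one full cell.
latitude -64.2917, longitude -128.5833.

-64.2917, -128.5833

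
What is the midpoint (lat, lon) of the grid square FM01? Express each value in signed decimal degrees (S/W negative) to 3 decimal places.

31.500, -79.000

Field F=5, M=12: +5·20° lon, +12·10° lat → SW at lon -80°, lat 30°.
Square 0, 1: +0·2° lon, +1·1° lat → SW at lon -80°, lat 31°.
Cell spans 2° lon × 1° lat. Centre is SW corner plus half of each.
latitude 31.500, longitude -79.000.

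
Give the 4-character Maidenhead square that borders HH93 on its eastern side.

Longitude square 9; +1 → 10, wraps to 0, carry into field.
Longitude field H = 7; +1 → 8 = I.
The latitude characters are unchanged.

IH03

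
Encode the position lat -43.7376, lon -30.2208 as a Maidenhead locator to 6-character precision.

Add 180° to longitude and 90° to latitude: 149.7792, 46.2624.
Field: 149.7792/20 → 7 → H, 46.2624/10 → 4 → E; chars HE.
Square: 9.7792/2 → 4, 6.2624/1 → 6; chars 46.
Subsquare: 1.7792/0.0833333 → 21 → v, 0.2624/0.0416667 → 6 → g; chars vg.

HE46vg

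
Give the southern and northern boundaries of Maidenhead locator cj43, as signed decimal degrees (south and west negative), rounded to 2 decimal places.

3.00, 4.00

Field C=2, J=9: +2·20° lon, +9·10° lat → SW at lon -140°, lat 0°.
Square 4, 3: +4·2° lon, +3·1° lat → SW at lon -132°, lat 3°.
Cell spans 2° lon × 1° lat.
south 3.00, north 4.00.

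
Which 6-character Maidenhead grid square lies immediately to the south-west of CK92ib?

CK92ha

Longitude subsquare i = 8; −1 → 7 = h.
Latitude subsquare b = 1; −1 → 0 = a.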